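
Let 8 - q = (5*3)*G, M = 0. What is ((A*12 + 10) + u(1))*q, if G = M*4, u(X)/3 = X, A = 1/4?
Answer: 128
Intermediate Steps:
A = ¼ ≈ 0.25000
u(X) = 3*X
G = 0 (G = 0*4 = 0)
q = 8 (q = 8 - 5*3*0 = 8 - 15*0 = 8 - 1*0 = 8 + 0 = 8)
((A*12 + 10) + u(1))*q = (((¼)*12 + 10) + 3*1)*8 = ((3 + 10) + 3)*8 = (13 + 3)*8 = 16*8 = 128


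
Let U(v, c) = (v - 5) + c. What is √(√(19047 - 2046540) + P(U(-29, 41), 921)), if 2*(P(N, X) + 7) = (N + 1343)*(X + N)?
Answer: √(626393 + 39*I*√1333) ≈ 791.45 + 0.9*I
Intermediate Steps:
U(v, c) = -5 + c + v (U(v, c) = (-5 + v) + c = -5 + c + v)
P(N, X) = -7 + (1343 + N)*(N + X)/2 (P(N, X) = -7 + ((N + 1343)*(X + N))/2 = -7 + ((1343 + N)*(N + X))/2 = -7 + (1343 + N)*(N + X)/2)
√(√(19047 - 2046540) + P(U(-29, 41), 921)) = √(√(19047 - 2046540) + (-7 + (-5 + 41 - 29)²/2 + 1343*(-5 + 41 - 29)/2 + (1343/2)*921 + (½)*(-5 + 41 - 29)*921)) = √(√(-2027493) + (-7 + (½)*7² + (1343/2)*7 + 1236903/2 + (½)*7*921)) = √(39*I*√1333 + (-7 + (½)*49 + 9401/2 + 1236903/2 + 6447/2)) = √(39*I*√1333 + (-7 + 49/2 + 9401/2 + 1236903/2 + 6447/2)) = √(39*I*√1333 + 626393) = √(626393 + 39*I*√1333)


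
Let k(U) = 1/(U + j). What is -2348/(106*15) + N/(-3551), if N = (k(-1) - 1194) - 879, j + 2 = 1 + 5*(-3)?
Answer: -12068/13515 ≈ -0.89293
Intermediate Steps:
j = -16 (j = -2 + (1 + 5*(-3)) = -2 + (1 - 15) = -2 - 14 = -16)
k(U) = 1/(-16 + U) (k(U) = 1/(U - 16) = 1/(-16 + U))
N = -35242/17 (N = (1/(-16 - 1) - 1194) - 879 = (1/(-17) - 1194) - 879 = (-1/17 - 1194) - 879 = -20299/17 - 879 = -35242/17 ≈ -2073.1)
-2348/(106*15) + N/(-3551) = -2348/(106*15) - 35242/17/(-3551) = -2348/1590 - 35242/17*(-1/3551) = -2348*1/1590 + 526/901 = -1174/795 + 526/901 = -12068/13515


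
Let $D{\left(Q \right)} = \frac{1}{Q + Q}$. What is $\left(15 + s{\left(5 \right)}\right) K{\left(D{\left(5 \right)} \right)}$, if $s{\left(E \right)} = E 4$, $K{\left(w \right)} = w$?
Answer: $\frac{7}{2} \approx 3.5$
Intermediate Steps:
$D{\left(Q \right)} = \frac{1}{2 Q}$
$s{\left(E \right)} = 4 E$
$\left(15 + s{\left(5 \right)}\right) K{\left(D{\left(5 \right)} \right)} = \left(15 + 4 \cdot 5\right) \frac{1}{2 \cdot 5} = \left(15 + 20\right) \frac{1}{2} \cdot \frac{1}{5} = 35 \cdot \frac{1}{10} = \frac{7}{2}$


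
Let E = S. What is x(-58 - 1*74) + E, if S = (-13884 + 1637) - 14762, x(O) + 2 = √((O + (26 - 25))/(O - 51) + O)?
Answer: -27011 + 155*I*√183/183 ≈ -27011.0 + 11.458*I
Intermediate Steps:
x(O) = -2 + √(O + (1 + O)/(-51 + O)) (x(O) = -2 + √((O + (26 - 25))/(O - 51) + O) = -2 + √((O + 1)/(-51 + O) + O) = -2 + √((1 + O)/(-51 + O) + O) = -2 + √(O + (1 + O)/(-51 + O)))
S = -27009 (S = -12247 - 14762 = -27009)
E = -27009
x(-58 - 1*74) + E = (-2 + √((1 + (-58 - 1*74) + (-58 - 1*74)*(-51 + (-58 - 1*74)))/(-51 + (-58 - 1*74)))) - 27009 = (-2 + √((1 + (-58 - 74) + (-58 - 74)*(-51 + (-58 - 74)))/(-51 + (-58 - 74)))) - 27009 = (-2 + √((1 - 132 - 132*(-51 - 132))/(-51 - 132))) - 27009 = (-2 + √((1 - 132 - 132*(-183))/(-183))) - 27009 = (-2 + √(-(1 - 132 + 24156)/183)) - 27009 = (-2 + √(-1/183*24025)) - 27009 = (-2 + √(-24025/183)) - 27009 = (-2 + 155*I*√183/183) - 27009 = -27011 + 155*I*√183/183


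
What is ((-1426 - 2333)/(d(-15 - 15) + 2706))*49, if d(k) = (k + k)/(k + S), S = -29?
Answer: -3622423/53238 ≈ -68.042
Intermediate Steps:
d(k) = 2*k/(-29 + k) (d(k) = (k + k)/(k - 29) = (2*k)/(-29 + k) = 2*k/(-29 + k))
((-1426 - 2333)/(d(-15 - 15) + 2706))*49 = ((-1426 - 2333)/(2*(-15 - 15)/(-29 + (-15 - 15)) + 2706))*49 = -3759/(2*(-30)/(-29 - 30) + 2706)*49 = -3759/(2*(-30)/(-59) + 2706)*49 = -3759/(2*(-30)*(-1/59) + 2706)*49 = -3759/(60/59 + 2706)*49 = -3759/159714/59*49 = -3759*59/159714*49 = -73927/53238*49 = -3622423/53238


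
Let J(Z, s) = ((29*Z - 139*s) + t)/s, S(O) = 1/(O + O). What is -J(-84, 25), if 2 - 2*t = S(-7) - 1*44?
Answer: 164863/700 ≈ 235.52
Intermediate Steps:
S(O) = 1/(2*O)
t = 645/28 (t = 1 - ((½)/(-7) - 1*44)/2 = 1 - ((½)*(-⅐) - 44)/2 = 1 - (-1/14 - 44)/2 = 1 - ½*(-617/14) = 1 + 617/28 = 645/28 ≈ 23.036)
J(Z, s) = (645/28 - 139*s + 29*Z)/s (J(Z, s) = ((29*Z - 139*s) + 645/28)/s = ((-139*s + 29*Z) + 645/28)/s = (645/28 - 139*s + 29*Z)/s)
-J(-84, 25) = -(645 - 3892*25 + 812*(-84))/(28*25) = -(645 - 97300 - 68208)/(28*25) = -(-164863)/(28*25) = -1*(-164863/700) = 164863/700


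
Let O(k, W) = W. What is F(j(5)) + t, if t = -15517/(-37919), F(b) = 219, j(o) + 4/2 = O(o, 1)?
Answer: 8319778/37919 ≈ 219.41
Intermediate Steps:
j(o) = -1 (j(o) = -2 + 1 = -1)
t = 15517/37919 (t = -15517*(-1/37919) = 15517/37919 ≈ 0.40921)
F(j(5)) + t = 219 + 15517/37919 = 8319778/37919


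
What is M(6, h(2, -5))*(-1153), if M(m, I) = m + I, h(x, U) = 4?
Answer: -11530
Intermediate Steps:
M(m, I) = I + m
M(6, h(2, -5))*(-1153) = (4 + 6)*(-1153) = 10*(-1153) = -11530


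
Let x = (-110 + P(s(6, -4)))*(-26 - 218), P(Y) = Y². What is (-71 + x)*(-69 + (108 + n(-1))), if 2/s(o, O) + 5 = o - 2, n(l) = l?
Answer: 980134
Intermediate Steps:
s(o, O) = 2/(-7 + o) (s(o, O) = 2/(-5 + (o - 2)) = 2/(-5 + (-2 + o)) = 2/(-7 + o))
x = 25864 (x = (-110 + (2/(-7 + 6))²)*(-26 - 218) = (-110 + (2/(-1))²)*(-244) = (-110 + (2*(-1))²)*(-244) = (-110 + (-2)²)*(-244) = (-110 + 4)*(-244) = -106*(-244) = 25864)
(-71 + x)*(-69 + (108 + n(-1))) = (-71 + 25864)*(-69 + (108 - 1)) = 25793*(-69 + 107) = 25793*38 = 980134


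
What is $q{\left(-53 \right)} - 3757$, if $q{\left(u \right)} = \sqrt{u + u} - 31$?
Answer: $-3788 + i \sqrt{106} \approx -3788.0 + 10.296 i$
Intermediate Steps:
$q{\left(u \right)} = -31 + \sqrt{2} \sqrt{u}$ ($q{\left(u \right)} = \sqrt{2 u} - 31 = \sqrt{2} \sqrt{u} - 31 = -31 + \sqrt{2} \sqrt{u}$)
$q{\left(-53 \right)} - 3757 = \left(-31 + \sqrt{2} \sqrt{-53}\right) - 3757 = \left(-31 + \sqrt{2} i \sqrt{53}\right) - 3757 = \left(-31 + i \sqrt{106}\right) - 3757 = -3788 + i \sqrt{106}$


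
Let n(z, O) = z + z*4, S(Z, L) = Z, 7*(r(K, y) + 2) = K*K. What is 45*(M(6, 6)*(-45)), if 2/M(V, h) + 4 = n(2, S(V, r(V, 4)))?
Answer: -675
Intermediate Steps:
r(K, y) = -2 + K²/7 (r(K, y) = -2 + (K*K)/7 = -2 + K²/7)
n(z, O) = 5*z (n(z, O) = z + 4*z = 5*z)
M(V, h) = ⅓ (M(V, h) = 2/(-4 + 5*2) = 2/(-4 + 10) = 2/6 = 2*(⅙) = ⅓)
45*(M(6, 6)*(-45)) = 45*((⅓)*(-45)) = 45*(-15) = -675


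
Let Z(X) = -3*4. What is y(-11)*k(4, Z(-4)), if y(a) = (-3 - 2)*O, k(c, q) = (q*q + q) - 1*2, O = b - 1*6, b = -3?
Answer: 5850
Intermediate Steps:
Z(X) = -12
O = -9 (O = -3 - 1*6 = -3 - 6 = -9)
k(c, q) = -2 + q + q² (k(c, q) = (q² + q) - 2 = (q + q²) - 2 = -2 + q + q²)
y(a) = 45 (y(a) = (-3 - 2)*(-9) = -5*(-9) = 45)
y(-11)*k(4, Z(-4)) = 45*(-2 - 12 + (-12)²) = 45*(-2 - 12 + 144) = 45*130 = 5850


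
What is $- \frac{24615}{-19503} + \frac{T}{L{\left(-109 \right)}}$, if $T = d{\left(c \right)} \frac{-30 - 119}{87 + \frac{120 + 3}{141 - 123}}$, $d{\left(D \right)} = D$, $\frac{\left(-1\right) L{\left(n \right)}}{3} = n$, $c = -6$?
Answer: $\frac{171713341}{132982289} \approx 1.2913$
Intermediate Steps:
$L{\left(n \right)} = - 3 n$
$T = \frac{5364}{563}$ ($T = - 6 \frac{-30 - 119}{87 + \frac{120 + 3}{141 - 123}} = - 6 \left(- \frac{149}{87 + \frac{123}{18}}\right) = - 6 \left(- \frac{149}{87 + 123 \cdot \frac{1}{18}}\right) = - 6 \left(- \frac{149}{87 + \frac{41}{6}}\right) = - 6 \left(- \frac{149}{\frac{563}{6}}\right) = - 6 \left(\left(-149\right) \frac{6}{563}\right) = \left(-6\right) \left(- \frac{894}{563}\right) = \frac{5364}{563} \approx 9.5275$)
$- \frac{24615}{-19503} + \frac{T}{L{\left(-109 \right)}} = - \frac{24615}{-19503} + \frac{5364}{563 \left(\left(-3\right) \left(-109\right)\right)} = \left(-24615\right) \left(- \frac{1}{19503}\right) + \frac{5364}{563 \cdot 327} = \frac{2735}{2167} + \frac{5364}{563} \cdot \frac{1}{327} = \frac{2735}{2167} + \frac{1788}{61367} = \frac{171713341}{132982289}$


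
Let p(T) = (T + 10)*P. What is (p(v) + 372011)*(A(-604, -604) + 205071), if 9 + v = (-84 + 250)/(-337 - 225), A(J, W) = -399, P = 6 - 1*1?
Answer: 21395608770432/281 ≈ 7.6141e+10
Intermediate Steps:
P = 5 (P = 6 - 1 = 5)
v = -2612/281 (v = -9 + (-84 + 250)/(-337 - 225) = -9 + 166/(-562) = -9 + 166*(-1/562) = -9 - 83/281 = -2612/281 ≈ -9.2954)
p(T) = 50 + 5*T (p(T) = (T + 10)*5 = (10 + T)*5 = 50 + 5*T)
(p(v) + 372011)*(A(-604, -604) + 205071) = ((50 + 5*(-2612/281)) + 372011)*(-399 + 205071) = ((50 - 13060/281) + 372011)*204672 = (990/281 + 372011)*204672 = (104536081/281)*204672 = 21395608770432/281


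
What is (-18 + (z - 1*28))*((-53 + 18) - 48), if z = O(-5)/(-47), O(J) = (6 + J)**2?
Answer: 179529/47 ≈ 3819.8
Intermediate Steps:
z = -1/47 (z = (6 - 5)**2/(-47) = 1**2*(-1/47) = 1*(-1/47) = -1/47 ≈ -0.021277)
(-18 + (z - 1*28))*((-53 + 18) - 48) = (-18 + (-1/47 - 1*28))*((-53 + 18) - 48) = (-18 + (-1/47 - 28))*(-35 - 48) = (-18 - 1317/47)*(-83) = -2163/47*(-83) = 179529/47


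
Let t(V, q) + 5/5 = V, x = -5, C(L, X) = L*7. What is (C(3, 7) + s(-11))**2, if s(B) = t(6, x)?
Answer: 676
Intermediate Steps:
C(L, X) = 7*L
t(V, q) = -1 + V
s(B) = 5 (s(B) = -1 + 6 = 5)
(C(3, 7) + s(-11))**2 = (7*3 + 5)**2 = (21 + 5)**2 = 26**2 = 676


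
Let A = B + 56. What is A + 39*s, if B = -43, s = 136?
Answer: 5317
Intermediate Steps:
A = 13 (A = -43 + 56 = 13)
A + 39*s = 13 + 39*136 = 13 + 5304 = 5317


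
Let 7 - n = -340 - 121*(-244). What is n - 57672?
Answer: -86849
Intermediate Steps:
n = -29177 (n = 7 - (-340 - 121*(-244)) = 7 - (-340 + 29524) = 7 - 1*29184 = 7 - 29184 = -29177)
n - 57672 = -29177 - 57672 = -86849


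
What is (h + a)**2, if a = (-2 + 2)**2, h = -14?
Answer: 196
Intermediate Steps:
a = 0 (a = 0**2 = 0)
(h + a)**2 = (-14 + 0)**2 = (-14)**2 = 196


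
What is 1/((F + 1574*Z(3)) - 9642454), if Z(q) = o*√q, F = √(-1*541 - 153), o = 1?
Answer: 1/(-9642454 + 1574*√3 + I*√694) ≈ -1.0374e-7 - 3.0e-13*I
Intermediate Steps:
F = I*√694 (F = √(-541 - 153) = √(-694) = I*√694 ≈ 26.344*I)
Z(q) = √q (Z(q) = 1*√q = √q)
1/((F + 1574*Z(3)) - 9642454) = 1/((I*√694 + 1574*√3) - 9642454) = 1/((1574*√3 + I*√694) - 9642454) = 1/(-9642454 + 1574*√3 + I*√694)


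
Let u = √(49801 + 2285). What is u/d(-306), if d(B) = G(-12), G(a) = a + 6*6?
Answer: √52086/24 ≈ 9.5093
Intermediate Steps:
G(a) = 36 + a (G(a) = a + 36 = 36 + a)
d(B) = 24 (d(B) = 36 - 12 = 24)
u = √52086 ≈ 228.22
u/d(-306) = √52086/24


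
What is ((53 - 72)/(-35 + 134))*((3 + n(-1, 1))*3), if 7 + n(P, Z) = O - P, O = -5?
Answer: 152/33 ≈ 4.6061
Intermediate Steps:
n(P, Z) = -12 - P (n(P, Z) = -7 + (-5 - P) = -12 - P)
((53 - 72)/(-35 + 134))*((3 + n(-1, 1))*3) = ((53 - 72)/(-35 + 134))*((3 + (-12 - 1*(-1)))*3) = (-19/99)*((3 + (-12 + 1))*3) = (-19*1/99)*((3 - 11)*3) = -(-152)*3/99 = -19/99*(-24) = 152/33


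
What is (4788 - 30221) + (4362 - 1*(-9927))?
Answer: -11144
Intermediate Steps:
(4788 - 30221) + (4362 - 1*(-9927)) = -25433 + (4362 + 9927) = -25433 + 14289 = -11144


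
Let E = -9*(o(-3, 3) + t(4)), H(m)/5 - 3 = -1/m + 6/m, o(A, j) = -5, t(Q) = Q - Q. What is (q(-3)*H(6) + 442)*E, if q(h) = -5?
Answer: 31155/2 ≈ 15578.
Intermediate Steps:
t(Q) = 0
H(m) = 15 + 25/m (H(m) = 15 + 5*(-1/m + 6/m) = 15 + 5*(5/m) = 15 + 25/m)
E = 45 (E = -9*(-5 + 0) = -9*(-5) = 45)
(q(-3)*H(6) + 442)*E = (-5*(15 + 25/6) + 442)*45 = (-5*115/6 + 442)*45 = (-575/6 + 442)*45 = (2077/6)*45 = 31155/2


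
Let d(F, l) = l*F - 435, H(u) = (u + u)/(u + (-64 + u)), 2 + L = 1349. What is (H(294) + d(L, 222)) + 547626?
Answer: 110855622/131 ≈ 8.4623e+5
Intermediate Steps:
L = 1347 (L = -2 + 1349 = 1347)
H(u) = 2*u/(-64 + 2*u) (H(u) = (2*u)/(-64 + 2*u) = 2*u/(-64 + 2*u))
d(F, l) = -435 + F*l (d(F, l) = F*l - 435 = -435 + F*l)
(H(294) + d(L, 222)) + 547626 = (294/(-32 + 294) + (-435 + 1347*222)) + 547626 = (294/262 + (-435 + 299034)) + 547626 = (294*(1/262) + 298599) + 547626 = (147/131 + 298599) + 547626 = 39116616/131 + 547626 = 110855622/131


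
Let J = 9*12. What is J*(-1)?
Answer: -108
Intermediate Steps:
J = 108
J*(-1) = 108*(-1) = -108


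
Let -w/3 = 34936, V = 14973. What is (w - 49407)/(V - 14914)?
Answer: -154215/59 ≈ -2613.8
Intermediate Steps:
w = -104808 (w = -3*34936 = -104808)
(w - 49407)/(V - 14914) = (-104808 - 49407)/(14973 - 14914) = -154215/59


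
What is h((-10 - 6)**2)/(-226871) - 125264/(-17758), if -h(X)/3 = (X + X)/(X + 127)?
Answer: 5442207890920/771510454247 ≈ 7.0540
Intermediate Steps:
h(X) = -6*X/(127 + X) (h(X) = -3*(X + X)/(X + 127) = -3*2*X/(127 + X) = -6*X/(127 + X))
h((-10 - 6)**2)/(-226871) - 125264/(-17758) = -6*(-10 - 6)**2/(127 + (-10 - 6)**2)/(-226871) - 125264/(-17758) = -6*(-16)**2/(127 + (-16)**2)*(-1/226871) - 125264*(-1/17758) = -6*256/(127 + 256)*(-1/226871) + 62632/8879 = -6*256/383*(-1/226871) + 62632/8879 = -6*256*1/383*(-1/226871) + 62632/8879 = -1536/383*(-1/226871) + 62632/8879 = 1536/86891593 + 62632/8879 = 5442207890920/771510454247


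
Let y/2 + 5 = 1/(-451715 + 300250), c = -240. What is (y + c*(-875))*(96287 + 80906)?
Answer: 5635824540718164/151465 ≈ 3.7209e+10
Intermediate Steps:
y = -1514652/151465 (y = -10 + 2/(-451715 + 300250) = -10 + 2/(-151465) = -10 + 2*(-1/151465) = -10 - 2/151465 = -1514652/151465 ≈ -10.000)
(y + c*(-875))*(96287 + 80906) = (-1514652/151465 - 240*(-875))*(96287 + 80906) = (-1514652/151465 + 210000)*177193 = (31806135348/151465)*177193 = 5635824540718164/151465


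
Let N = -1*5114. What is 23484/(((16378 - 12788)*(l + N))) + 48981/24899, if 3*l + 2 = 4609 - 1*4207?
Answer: 656418460458/333906670055 ≈ 1.9659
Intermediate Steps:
N = -5114
l = 400/3 (l = -2/3 + (4609 - 1*4207)/3 = -2/3 + (4609 - 4207)/3 = -2/3 + (1/3)*402 = -2/3 + 134 = 400/3 ≈ 133.33)
23484/(((16378 - 12788)*(l + N))) + 48981/24899 = 23484/(((16378 - 12788)*(400/3 - 5114))) + 48981/24899 = 23484/((3590*(-14942/3))) + 48981*(1/24899) = 23484/(-53641780/3) + 48981/24899 = 23484*(-3/53641780) + 48981/24899 = -17613/13410445 + 48981/24899 = 656418460458/333906670055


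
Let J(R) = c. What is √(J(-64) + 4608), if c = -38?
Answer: √4570 ≈ 67.602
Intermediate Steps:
J(R) = -38
√(J(-64) + 4608) = √(-38 + 4608) = √4570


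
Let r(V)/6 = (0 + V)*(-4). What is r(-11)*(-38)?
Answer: -10032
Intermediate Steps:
r(V) = -24*V (r(V) = 6*((0 + V)*(-4)) = 6*(V*(-4)) = 6*(-4*V) = -24*V)
r(-11)*(-38) = -24*(-11)*(-38) = 264*(-38) = -10032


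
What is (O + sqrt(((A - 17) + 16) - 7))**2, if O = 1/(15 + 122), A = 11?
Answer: 56308/18769 + 2*sqrt(3)/137 ≈ 3.0253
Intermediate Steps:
O = 1/137 ≈ 0.0072993
(O + sqrt(((A - 17) + 16) - 7))**2 = (1/137 + sqrt(((11 - 17) + 16) - 7))**2 = (1/137 + sqrt((-6 + 16) - 7))**2 = (1/137 + sqrt(10 - 7))**2 = (1/137 + sqrt(3))**2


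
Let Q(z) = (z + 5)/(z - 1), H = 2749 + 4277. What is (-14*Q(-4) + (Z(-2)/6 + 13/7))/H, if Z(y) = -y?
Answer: 262/368865 ≈ 0.00071029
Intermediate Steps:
H = 7026
Q(z) = (5 + z)/(-1 + z)
(-14*Q(-4) + (Z(-2)/6 + 13/7))/H = (-14*(5 - 4)/(-1 - 4) + (-1*(-2)/6 + 13/7))/7026 = (-14/(-5) + (2*(⅙) + 13*(⅐)))*(1/7026) = (-(-14)/5 + (⅓ + 13/7))*(1/7026) = (-14*(-⅕) + 46/21)*(1/7026) = (14/5 + 46/21)*(1/7026) = (524/105)*(1/7026) = 262/368865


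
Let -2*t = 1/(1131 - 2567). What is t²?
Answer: 1/8248384 ≈ 1.2124e-7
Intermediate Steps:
t = 1/2872 (t = -1/(2*(1131 - 2567)) = -½/(-1436) = -½*(-1/1436) = 1/2872 ≈ 0.00034819)
t² = (1/2872)² = 1/8248384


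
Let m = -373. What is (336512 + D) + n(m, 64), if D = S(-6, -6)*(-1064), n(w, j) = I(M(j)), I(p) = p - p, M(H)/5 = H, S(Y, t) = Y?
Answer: 342896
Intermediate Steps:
M(H) = 5*H
I(p) = 0
n(w, j) = 0
D = 6384 (D = -6*(-1064) = 6384)
(336512 + D) + n(m, 64) = (336512 + 6384) + 0 = 342896 + 0 = 342896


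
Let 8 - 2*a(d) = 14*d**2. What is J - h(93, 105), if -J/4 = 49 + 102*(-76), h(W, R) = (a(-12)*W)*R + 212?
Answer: 9834660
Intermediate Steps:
a(d) = 4 - 7*d**2
h(W, R) = 212 - 1004*R*W (h(W, R) = ((4 - 7*(-12)**2)*W)*R + 212 = ((4 - 7*144)*W)*R + 212 = ((4 - 1008)*W)*R + 212 = (-1004*W)*R + 212 = -1004*R*W + 212 = 212 - 1004*R*W)
J = 30812 (J = -4*(49 + 102*(-76)) = -4*(49 - 7752) = -4*(-7703) = 30812)
J - h(93, 105) = 30812 - (212 - 1004*105*93) = 30812 - (212 - 9804060) = 30812 - 1*(-9803848) = 30812 + 9803848 = 9834660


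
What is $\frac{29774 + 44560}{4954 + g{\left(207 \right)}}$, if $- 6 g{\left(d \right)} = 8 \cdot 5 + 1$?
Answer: $\frac{446004}{29683} \approx 15.026$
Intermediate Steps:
$g{\left(d \right)} = - \frac{41}{6}$ ($g{\left(d \right)} = - \frac{8 \cdot 5 + 1}{6} = - \frac{40 + 1}{6} = \left(- \frac{1}{6}\right) 41 = - \frac{41}{6}$)
$\frac{29774 + 44560}{4954 + g{\left(207 \right)}} = \frac{29774 + 44560}{4954 - \frac{41}{6}} = \frac{74334}{\frac{29683}{6}} = 74334 \cdot \frac{6}{29683} = \frac{446004}{29683}$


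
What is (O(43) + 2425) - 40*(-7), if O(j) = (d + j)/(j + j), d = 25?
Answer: 116349/43 ≈ 2705.8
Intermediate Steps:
O(j) = (25 + j)/(2*j) (O(j) = (25 + j)/(j + j) = (25 + j)/((2*j)) = (25 + j)*(1/(2*j)) = (25 + j)/(2*j))
(O(43) + 2425) - 40*(-7) = ((1/2)*(25 + 43)/43 + 2425) - 40*(-7) = ((1/2)*(1/43)*68 + 2425) + 280 = (34/43 + 2425) + 280 = 104309/43 + 280 = 116349/43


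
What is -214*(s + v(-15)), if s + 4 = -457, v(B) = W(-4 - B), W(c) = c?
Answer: 96300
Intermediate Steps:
v(B) = -4 - B
s = -461 (s = -4 - 457 = -461)
-214*(s + v(-15)) = -214*(-461 + (-4 - 1*(-15))) = -214*(-461 + (-4 + 15)) = -214*(-461 + 11) = -214*(-450) = 96300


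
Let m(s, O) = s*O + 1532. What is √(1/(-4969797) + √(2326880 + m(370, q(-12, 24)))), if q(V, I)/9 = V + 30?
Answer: √(-4969797 + 197591057769672*√37318)/4969797 ≈ 39.312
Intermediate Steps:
q(V, I) = 270 + 9*V (q(V, I) = 9*(V + 30) = 9*(30 + V) = 270 + 9*V)
m(s, O) = 1532 + O*s (m(s, O) = O*s + 1532 = 1532 + O*s)
√(1/(-4969797) + √(2326880 + m(370, q(-12, 24)))) = √(1/(-4969797) + √(2326880 + (1532 + (270 + 9*(-12))*370))) = √(-1/4969797 + √(2326880 + (1532 + (270 - 108)*370))) = √(-1/4969797 + √(2326880 + (1532 + 162*370))) = √(-1/4969797 + √(2326880 + (1532 + 59940))) = √(-1/4969797 + √(2326880 + 61472)) = √(-1/4969797 + √2388352) = √(-1/4969797 + 8*√37318)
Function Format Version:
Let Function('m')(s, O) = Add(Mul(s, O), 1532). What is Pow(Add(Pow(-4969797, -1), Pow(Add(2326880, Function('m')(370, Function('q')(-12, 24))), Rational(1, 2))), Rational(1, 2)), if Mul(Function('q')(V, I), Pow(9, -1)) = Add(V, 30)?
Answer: Mul(Rational(1, 4969797), Pow(Add(-4969797, Mul(197591057769672, Pow(37318, Rational(1, 2)))), Rational(1, 2))) ≈ 39.312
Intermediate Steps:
Function('q')(V, I) = Add(270, Mul(9, V)) (Function('q')(V, I) = Mul(9, Add(V, 30)) = Mul(9, Add(30, V)) = Add(270, Mul(9, V)))
Function('m')(s, O) = Add(1532, Mul(O, s)) (Function('m')(s, O) = Add(Mul(O, s), 1532) = Add(1532, Mul(O, s)))
Pow(Add(Pow(-4969797, -1), Pow(Add(2326880, Function('m')(370, Function('q')(-12, 24))), Rational(1, 2))), Rational(1, 2)) = Pow(Add(Pow(-4969797, -1), Pow(Add(2326880, Add(1532, Mul(Add(270, Mul(9, -12)), 370))), Rational(1, 2))), Rational(1, 2)) = Pow(Add(Rational(-1, 4969797), Pow(Add(2326880, Add(1532, Mul(Add(270, -108), 370))), Rational(1, 2))), Rational(1, 2)) = Pow(Add(Rational(-1, 4969797), Pow(Add(2326880, Add(1532, Mul(162, 370))), Rational(1, 2))), Rational(1, 2)) = Pow(Add(Rational(-1, 4969797), Pow(Add(2326880, Add(1532, 59940)), Rational(1, 2))), Rational(1, 2)) = Pow(Add(Rational(-1, 4969797), Pow(Add(2326880, 61472), Rational(1, 2))), Rational(1, 2)) = Pow(Add(Rational(-1, 4969797), Pow(2388352, Rational(1, 2))), Rational(1, 2)) = Pow(Add(Rational(-1, 4969797), Mul(8, Pow(37318, Rational(1, 2)))), Rational(1, 2))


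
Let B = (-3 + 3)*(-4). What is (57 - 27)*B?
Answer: 0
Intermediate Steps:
B = 0 (B = 0*(-4) = 0)
(57 - 27)*B = (57 - 27)*0 = 30*0 = 0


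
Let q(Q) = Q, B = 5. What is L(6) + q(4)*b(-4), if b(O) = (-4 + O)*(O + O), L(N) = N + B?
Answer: 267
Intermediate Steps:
L(N) = 5 + N (L(N) = N + 5 = 5 + N)
b(O) = 2*O*(-4 + O) (b(O) = (-4 + O)*(2*O) = 2*O*(-4 + O))
L(6) + q(4)*b(-4) = (5 + 6) + 4*(2*(-4)*(-4 - 4)) = 11 + 4*(2*(-4)*(-8)) = 11 + 4*64 = 11 + 256 = 267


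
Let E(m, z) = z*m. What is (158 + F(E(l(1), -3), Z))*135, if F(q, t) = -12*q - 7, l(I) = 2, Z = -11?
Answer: 30105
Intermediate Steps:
E(m, z) = m*z
F(q, t) = -7 - 12*q
(158 + F(E(l(1), -3), Z))*135 = (158 + (-7 - 24*(-3)))*135 = (158 + (-7 - 12*(-6)))*135 = (158 + (-7 + 72))*135 = (158 + 65)*135 = 223*135 = 30105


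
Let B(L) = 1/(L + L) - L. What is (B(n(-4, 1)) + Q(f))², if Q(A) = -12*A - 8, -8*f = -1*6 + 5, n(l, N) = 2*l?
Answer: 625/256 ≈ 2.4414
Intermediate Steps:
f = ⅛ (f = -(-1*6 + 5)/8 = -(-6 + 5)/8 = -⅛*(-1) = ⅛ ≈ 0.12500)
Q(A) = -8 - 12*A
B(L) = 1/(2*L) - L
(B(n(-4, 1)) + Q(f))² = ((1/(2*((2*(-4)))) - 2*(-4)) + (-8 - 12*⅛))² = (((½)/(-8) - 1*(-8)) + (-8 - 3/2))² = (((½)*(-⅛) + 8) - 19/2)² = ((-1/16 + 8) - 19/2)² = (127/16 - 19/2)² = (-25/16)² = 625/256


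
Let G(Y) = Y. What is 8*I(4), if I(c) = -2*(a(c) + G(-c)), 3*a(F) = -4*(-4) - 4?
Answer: 0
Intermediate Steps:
a(F) = 4 (a(F) = (-4*(-4) - 4)/3 = (16 - 4)/3 = (⅓)*12 = 4)
I(c) = -8 + 2*c (I(c) = -2*(4 - c) = -8 + 2*c)
8*I(4) = 8*(-8 + 2*4) = 8*(-8 + 8) = 8*0 = 0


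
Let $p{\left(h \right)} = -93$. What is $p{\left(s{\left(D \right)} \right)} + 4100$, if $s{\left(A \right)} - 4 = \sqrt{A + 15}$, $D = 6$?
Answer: $4007$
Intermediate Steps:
$s{\left(A \right)} = 4 + \sqrt{15 + A}$ ($s{\left(A \right)} = 4 + \sqrt{A + 15} = 4 + \sqrt{15 + A}$)
$p{\left(s{\left(D \right)} \right)} + 4100 = -93 + 4100 = 4007$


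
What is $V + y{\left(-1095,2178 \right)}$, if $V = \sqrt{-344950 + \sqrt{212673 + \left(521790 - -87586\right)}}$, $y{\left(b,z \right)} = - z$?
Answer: $-2178 + i \sqrt{344950 - \sqrt{822049}} \approx -2178.0 + 586.55 i$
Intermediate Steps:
$V = \sqrt{-344950 + \sqrt{822049}}$ ($V = \sqrt{-344950 + \sqrt{212673 + \left(521790 + 87586\right)}} = \sqrt{-344950 + \sqrt{212673 + 609376}} = \sqrt{-344950 + \sqrt{822049}} \approx 586.55 i$)
$V + y{\left(-1095,2178 \right)} = \sqrt{-344950 + \sqrt{822049}} - 2178 = -2178 + \sqrt{-344950 + \sqrt{822049}}$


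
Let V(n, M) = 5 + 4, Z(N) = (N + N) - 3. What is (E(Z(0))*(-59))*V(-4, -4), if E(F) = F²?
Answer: -4779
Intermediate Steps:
Z(N) = -3 + 2*N (Z(N) = 2*N - 3 = -3 + 2*N)
V(n, M) = 9
(E(Z(0))*(-59))*V(-4, -4) = ((-3 + 2*0)²*(-59))*9 = ((-3 + 0)²*(-59))*9 = ((-3)²*(-59))*9 = (9*(-59))*9 = -531*9 = -4779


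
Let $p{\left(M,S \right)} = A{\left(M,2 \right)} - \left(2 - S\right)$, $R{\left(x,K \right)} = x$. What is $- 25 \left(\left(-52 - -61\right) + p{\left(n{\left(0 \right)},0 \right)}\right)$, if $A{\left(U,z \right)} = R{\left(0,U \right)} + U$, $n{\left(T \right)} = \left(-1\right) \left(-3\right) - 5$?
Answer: $-125$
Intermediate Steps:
$n{\left(T \right)} = -2$ ($n{\left(T \right)} = 3 - 5 = -2$)
$A{\left(U,z \right)} = U$ ($A{\left(U,z \right)} = 0 + U = U$)
$p{\left(M,S \right)} = -2 + M + S$ ($p{\left(M,S \right)} = M - \left(2 - S\right) = M + \left(-2 + S\right) = -2 + M + S$)
$- 25 \left(\left(-52 - -61\right) + p{\left(n{\left(0 \right)},0 \right)}\right) = - 25 \left(\left(-52 - -61\right) - 4\right) = - 25 \left(\left(-52 + 61\right) - 4\right) = - 25 \left(9 - 4\right) = \left(-25\right) 5 = -125$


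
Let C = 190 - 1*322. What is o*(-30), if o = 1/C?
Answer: 5/22 ≈ 0.22727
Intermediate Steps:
C = -132 (C = 190 - 322 = -132)
o = -1/132 (o = 1/(-132) = -1/132 ≈ -0.0075758)
o*(-30) = -1/132*(-30) = 5/22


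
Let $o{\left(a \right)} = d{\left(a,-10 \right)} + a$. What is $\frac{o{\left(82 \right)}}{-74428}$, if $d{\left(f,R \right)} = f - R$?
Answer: $- \frac{87}{37214} \approx -0.0023378$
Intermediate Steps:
$o{\left(a \right)} = 10 + 2 a$ ($o{\left(a \right)} = \left(a - -10\right) + a = \left(a + 10\right) + a = \left(10 + a\right) + a = 10 + 2 a$)
$\frac{o{\left(82 \right)}}{-74428} = \frac{10 + 2 \cdot 82}{-74428} = \left(10 + 164\right) \left(- \frac{1}{74428}\right) = 174 \left(- \frac{1}{74428}\right) = - \frac{87}{37214}$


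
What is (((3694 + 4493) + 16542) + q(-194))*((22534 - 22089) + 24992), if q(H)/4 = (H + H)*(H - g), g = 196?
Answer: 16025538933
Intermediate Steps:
q(H) = 8*H*(-196 + H) (q(H) = 4*((H + H)*(H - 1*196)) = 4*((2*H)*(H - 196)) = 4*((2*H)*(-196 + H)) = 4*(2*H*(-196 + H)) = 8*H*(-196 + H))
(((3694 + 4493) + 16542) + q(-194))*((22534 - 22089) + 24992) = (((3694 + 4493) + 16542) + 8*(-194)*(-196 - 194))*((22534 - 22089) + 24992) = ((8187 + 16542) + 8*(-194)*(-390))*(445 + 24992) = (24729 + 605280)*25437 = 630009*25437 = 16025538933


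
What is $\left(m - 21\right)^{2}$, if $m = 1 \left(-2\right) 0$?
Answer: $441$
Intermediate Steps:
$m = 0$ ($m = \left(-2\right) 0 = 0$)
$\left(m - 21\right)^{2} = \left(0 - 21\right)^{2} = \left(-21\right)^{2} = 441$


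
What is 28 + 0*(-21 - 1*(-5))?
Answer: 28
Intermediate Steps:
28 + 0*(-21 - 1*(-5)) = 28 + 0*(-21 + 5) = 28 + 0*(-16) = 28 + 0 = 28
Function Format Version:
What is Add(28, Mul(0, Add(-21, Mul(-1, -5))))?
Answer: 28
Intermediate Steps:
Add(28, Mul(0, Add(-21, Mul(-1, -5)))) = Add(28, Mul(0, Add(-21, 5))) = Add(28, Mul(0, -16)) = Add(28, 0) = 28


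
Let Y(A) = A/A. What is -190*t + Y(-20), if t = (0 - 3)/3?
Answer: 191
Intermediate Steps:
t = -1 (t = -3*⅓ = -1)
Y(A) = 1
-190*t + Y(-20) = -190*(-1) + 1 = 190 + 1 = 191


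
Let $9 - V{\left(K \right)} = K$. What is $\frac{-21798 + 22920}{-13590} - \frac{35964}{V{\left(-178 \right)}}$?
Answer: $- \frac{81493429}{423555} \approx -192.4$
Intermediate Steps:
$V{\left(K \right)} = 9 - K$
$\frac{-21798 + 22920}{-13590} - \frac{35964}{V{\left(-178 \right)}} = \frac{-21798 + 22920}{-13590} - \frac{35964}{9 - -178} = 1122 \left(- \frac{1}{13590}\right) - \frac{35964}{9 + 178} = - \frac{187}{2265} - \frac{35964}{187} = - \frac{81493429}{423555}$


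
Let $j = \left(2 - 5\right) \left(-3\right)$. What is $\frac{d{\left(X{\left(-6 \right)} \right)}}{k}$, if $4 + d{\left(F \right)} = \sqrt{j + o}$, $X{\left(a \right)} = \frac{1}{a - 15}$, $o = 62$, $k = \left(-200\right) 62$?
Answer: $\frac{1}{3100} - \frac{\sqrt{71}}{12400} \approx -0.00035695$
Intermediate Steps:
$k = -12400$
$X{\left(a \right)} = \frac{1}{-15 + a}$
$j = 9$ ($j = \left(-3\right) \left(-3\right) = 9$)
$d{\left(F \right)} = -4 + \sqrt{71}$ ($d{\left(F \right)} = -4 + \sqrt{9 + 62} = -4 + \sqrt{71}$)
$\frac{d{\left(X{\left(-6 \right)} \right)}}{k} = \frac{-4 + \sqrt{71}}{-12400} = \left(-4 + \sqrt{71}\right) \left(- \frac{1}{12400}\right) = \frac{1}{3100} - \frac{\sqrt{71}}{12400}$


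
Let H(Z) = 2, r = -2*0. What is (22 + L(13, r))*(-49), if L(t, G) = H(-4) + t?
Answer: -1813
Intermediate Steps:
r = 0
L(t, G) = 2 + t
(22 + L(13, r))*(-49) = (22 + (2 + 13))*(-49) = (22 + 15)*(-49) = 37*(-49) = -1813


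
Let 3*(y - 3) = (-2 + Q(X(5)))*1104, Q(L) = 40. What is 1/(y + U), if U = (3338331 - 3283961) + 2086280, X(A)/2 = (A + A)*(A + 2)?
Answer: 1/2154637 ≈ 4.6412e-7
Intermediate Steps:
X(A) = 4*A*(2 + A) (X(A) = 2*((A + A)*(A + 2)) = 2*((2*A)*(2 + A)) = 2*(2*A*(2 + A)) = 4*A*(2 + A))
U = 2140650 (U = 54370 + 2086280 = 2140650)
y = 13987 (y = 3 + ((-2 + 40)*1104)/3 = 3 + (38*1104)/3 = 3 + (1/3)*41952 = 3 + 13984 = 13987)
1/(y + U) = 1/(13987 + 2140650) = 1/2154637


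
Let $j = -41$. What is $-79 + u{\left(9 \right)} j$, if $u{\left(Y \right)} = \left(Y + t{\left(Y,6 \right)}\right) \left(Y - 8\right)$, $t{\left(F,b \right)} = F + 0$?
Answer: $-817$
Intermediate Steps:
$t{\left(F,b \right)} = F$
$u{\left(Y \right)} = 2 Y \left(-8 + Y\right)$ ($u{\left(Y \right)} = \left(Y + Y\right) \left(Y - 8\right) = 2 Y \left(-8 + Y\right)$)
$-79 + u{\left(9 \right)} j = -79 + 2 \cdot 9 \left(-8 + 9\right) \left(-41\right) = -79 + 2 \cdot 9 \cdot 1 \left(-41\right) = -79 + 18 \left(-41\right) = -79 - 738 = -817$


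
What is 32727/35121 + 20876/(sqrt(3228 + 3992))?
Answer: 10909/11707 + 10438*sqrt(5)/95 ≈ 246.62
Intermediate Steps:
32727/35121 + 20876/(sqrt(3228 + 3992)) = 32727*(1/35121) + 20876/(sqrt(7220)) = 10909/11707 + 20876/((38*sqrt(5))) = 10909/11707 + 20876*(sqrt(5)/190) = 10909/11707 + 10438*sqrt(5)/95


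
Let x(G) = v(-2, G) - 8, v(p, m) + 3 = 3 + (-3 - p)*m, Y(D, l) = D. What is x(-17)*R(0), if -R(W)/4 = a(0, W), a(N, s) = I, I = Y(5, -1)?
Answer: -180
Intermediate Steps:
v(p, m) = m*(-3 - p) (v(p, m) = -3 + (3 + (-3 - p)*m) = -3 + (3 + m*(-3 - p)) = m*(-3 - p))
I = 5
a(N, s) = 5
R(W) = -20 (R(W) = -4*5 = -20)
x(G) = -8 - G (x(G) = -G*(3 - 2) - 8 = -1*G*1 - 8 = -G - 8 = -8 - G)
x(-17)*R(0) = (-8 - 1*(-17))*(-20) = (-8 + 17)*(-20) = 9*(-20) = -180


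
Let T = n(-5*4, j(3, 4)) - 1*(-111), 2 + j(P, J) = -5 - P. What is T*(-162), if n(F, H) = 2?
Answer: -18306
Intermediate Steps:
j(P, J) = -7 - P (j(P, J) = -2 + (-5 - P) = -7 - P)
T = 113 (T = 2 - 1*(-111) = 2 + 111 = 113)
T*(-162) = 113*(-162) = -18306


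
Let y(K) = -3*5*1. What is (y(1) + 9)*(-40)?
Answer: 240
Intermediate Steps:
y(K) = -15 (y(K) = -15*1 = -15)
(y(1) + 9)*(-40) = (-15 + 9)*(-40) = -6*(-40) = 240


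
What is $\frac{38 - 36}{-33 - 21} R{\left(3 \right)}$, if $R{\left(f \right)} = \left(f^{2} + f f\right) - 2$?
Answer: $- \frac{16}{27} \approx -0.59259$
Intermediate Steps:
$R{\left(f \right)} = -2 + 2 f^{2}$ ($R{\left(f \right)} = \left(f^{2} + f^{2}\right) - 2 = 2 f^{2} - 2 = -2 + 2 f^{2}$)
$\frac{38 - 36}{-33 - 21} R{\left(3 \right)} = \frac{38 - 36}{-33 - 21} \left(-2 + 2 \cdot 3^{2}\right) = \frac{2}{-54} \left(-2 + 2 \cdot 9\right) = 2 \left(- \frac{1}{54}\right) \left(-2 + 18\right) = \left(- \frac{1}{27}\right) 16 = - \frac{16}{27}$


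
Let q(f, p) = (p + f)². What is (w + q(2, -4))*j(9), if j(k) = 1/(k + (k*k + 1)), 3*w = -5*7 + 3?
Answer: -20/273 ≈ -0.073260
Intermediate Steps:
w = -32/3 (w = (-5*7 + 3)/3 = (-35 + 3)/3 = (⅓)*(-32) = -32/3 ≈ -10.667)
q(f, p) = (f + p)²
j(k) = 1/(1 + k + k²) (j(k) = 1/(k + (k² + 1)) = 1/(k + (1 + k²)) = 1/(1 + k + k²))
(w + q(2, -4))*j(9) = (-32/3 + (2 - 4)²)/(1 + 9 + 9²) = (-32/3 + (-2)²)/(1 + 9 + 81) = (-32/3 + 4)/91 = -20/3*1/91 = -20/273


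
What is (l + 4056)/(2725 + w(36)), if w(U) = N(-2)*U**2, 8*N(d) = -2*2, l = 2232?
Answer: 6288/2077 ≈ 3.0274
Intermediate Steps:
N(d) = -1/2 (N(d) = (-2*2)/8 = (1/8)*(-4) = -1/2)
w(U) = -U**2/2
(l + 4056)/(2725 + w(36)) = (2232 + 4056)/(2725 - 1/2*36**2) = 6288/(2725 - 1/2*1296) = 6288/(2725 - 648) = 6288/2077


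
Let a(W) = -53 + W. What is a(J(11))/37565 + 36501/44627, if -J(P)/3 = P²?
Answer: 11178473/13854655 ≈ 0.80684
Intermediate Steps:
J(P) = -3*P²
a(J(11))/37565 + 36501/44627 = (-53 - 3*11²)/37565 + 36501/44627 = (-53 - 3*121)*(1/37565) + 36501*(1/44627) = (-53 - 363)*(1/37565) + 36501/44627 = -416*1/37565 + 36501/44627 = -416/37565 + 36501/44627 = 11178473/13854655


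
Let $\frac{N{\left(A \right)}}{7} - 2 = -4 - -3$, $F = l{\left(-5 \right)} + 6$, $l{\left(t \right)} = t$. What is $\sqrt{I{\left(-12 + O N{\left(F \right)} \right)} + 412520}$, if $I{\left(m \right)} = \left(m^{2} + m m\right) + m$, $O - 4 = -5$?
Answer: $\sqrt{413223} \approx 642.82$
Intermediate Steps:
$O = -1$ ($O = 4 - 5 = -1$)
$F = 1$ ($F = -5 + 6 = 1$)
$N{\left(A \right)} = 7$ ($N{\left(A \right)} = 14 + 7 \left(-4 - -3\right) = 14 + 7 \left(-4 + 3\right) = 14 + 7 \left(-1\right) = 14 - 7 = 7$)
$I{\left(m \right)} = m + 2 m^{2}$ ($I{\left(m \right)} = \left(m^{2} + m^{2}\right) + m = 2 m^{2} + m = m + 2 m^{2}$)
$\sqrt{I{\left(-12 + O N{\left(F \right)} \right)} + 412520} = \sqrt{\left(-12 - 7\right) \left(1 + 2 \left(-12 - 7\right)\right) + 412520} = \sqrt{- 19 \left(1 + 2 \left(-19\right)\right) + 412520} = \sqrt{- 19 \left(1 - 38\right) + 412520} = \sqrt{\left(-19\right) \left(-37\right) + 412520} = \sqrt{703 + 412520} = \sqrt{413223}$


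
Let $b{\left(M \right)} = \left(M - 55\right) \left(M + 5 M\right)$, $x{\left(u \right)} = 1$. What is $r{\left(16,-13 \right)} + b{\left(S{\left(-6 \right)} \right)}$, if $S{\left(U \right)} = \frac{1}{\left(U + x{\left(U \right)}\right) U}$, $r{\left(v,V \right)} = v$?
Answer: $\frac{751}{150} \approx 5.0067$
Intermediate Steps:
$S{\left(U \right)} = \frac{1}{U \left(1 + U\right)}$ ($S{\left(U \right)} = \frac{1}{\left(U + 1\right) U} = \frac{1}{\left(1 + U\right) U} = \frac{1}{U \left(1 + U\right)}$)
$b{\left(M \right)} = 6 M \left(-55 + M\right)$ ($b{\left(M \right)} = \left(-55 + M\right) 6 M = 6 M \left(-55 + M\right)$)
$r{\left(16,-13 \right)} + b{\left(S{\left(-6 \right)} \right)} = 16 + 6 \frac{1}{\left(-6\right) \left(1 - 6\right)} \left(-55 + \frac{1}{\left(-6\right) \left(1 - 6\right)}\right) = 16 + 6 \left(- \frac{1}{6 \left(-5\right)}\right) \left(-55 - \frac{1}{6 \left(-5\right)}\right) = 16 + 6 \left(\left(- \frac{1}{6}\right) \left(- \frac{1}{5}\right)\right) \left(-55 - - \frac{1}{30}\right) = 16 + 6 \cdot \frac{1}{30} \left(-55 + \frac{1}{30}\right) = 16 + 6 \cdot \frac{1}{30} \left(- \frac{1649}{30}\right) = 16 - \frac{1649}{150} = \frac{751}{150}$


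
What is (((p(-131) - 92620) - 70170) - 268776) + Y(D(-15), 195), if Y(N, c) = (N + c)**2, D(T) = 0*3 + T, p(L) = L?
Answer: -399297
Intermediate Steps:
D(T) = T (D(T) = 0 + T = T)
(((p(-131) - 92620) - 70170) - 268776) + Y(D(-15), 195) = (((-131 - 92620) - 70170) - 268776) + (-15 + 195)**2 = ((-92751 - 70170) - 268776) + 180**2 = (-162921 - 268776) + 32400 = -431697 + 32400 = -399297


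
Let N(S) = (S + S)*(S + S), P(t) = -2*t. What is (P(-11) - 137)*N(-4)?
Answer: -7360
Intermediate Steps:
N(S) = 4*S² (N(S) = (2*S)*(2*S) = 4*S²)
(P(-11) - 137)*N(-4) = (-2*(-11) - 137)*(4*(-4)²) = (22 - 137)*(4*16) = -115*64 = -7360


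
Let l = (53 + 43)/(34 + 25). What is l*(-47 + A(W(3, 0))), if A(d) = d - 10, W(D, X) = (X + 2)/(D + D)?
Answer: -5440/59 ≈ -92.203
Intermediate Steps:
W(D, X) = (2 + X)/(2*D) (W(D, X) = (2 + X)/((2*D)) = (2 + X)*(1/(2*D)) = (2 + X)/(2*D))
A(d) = -10 + d
l = 96/59 ≈ 1.6271
l*(-47 + A(W(3, 0))) = 96*(-47 + (-10 + (1/2)*(2 + 0)/3))/59 = 96*(-47 + (-10 + (1/2)*(1/3)*2))/59 = 96*(-47 + (-10 + 1/3))/59 = 96*(-47 - 29/3)/59 = (96/59)*(-170/3) = -5440/59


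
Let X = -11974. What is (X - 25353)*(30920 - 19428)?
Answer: -428961884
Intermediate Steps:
(X - 25353)*(30920 - 19428) = (-11974 - 25353)*(30920 - 19428) = -37327*11492 = -428961884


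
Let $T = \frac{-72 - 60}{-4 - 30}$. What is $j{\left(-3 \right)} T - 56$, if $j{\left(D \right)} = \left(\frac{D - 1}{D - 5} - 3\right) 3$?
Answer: $- \frac{1447}{17} \approx -85.118$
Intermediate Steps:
$j{\left(D \right)} = -9 + \frac{3 \left(-1 + D\right)}{-5 + D}$ ($j{\left(D \right)} = \left(\frac{-1 + D}{-5 + D} - 3\right) 3 = \left(-3 + \frac{-1 + D}{-5 + D}\right) 3 = -9 + \frac{3 \left(-1 + D\right)}{-5 + D}$)
$T = \frac{66}{17}$ ($T = - \frac{132}{-34} = \left(-132\right) \left(- \frac{1}{34}\right) = \frac{66}{17} \approx 3.8824$)
$j{\left(-3 \right)} T - 56 = \frac{6 \left(7 - -3\right)}{-5 - 3} \cdot \frac{66}{17} - 56 = \frac{6 \left(7 + 3\right)}{-8} \cdot \frac{66}{17} - 56 = 6 \left(- \frac{1}{8}\right) 10 \cdot \frac{66}{17} - 56 = \left(- \frac{15}{2}\right) \frac{66}{17} - 56 = - \frac{495}{17} - 56 = - \frac{1447}{17}$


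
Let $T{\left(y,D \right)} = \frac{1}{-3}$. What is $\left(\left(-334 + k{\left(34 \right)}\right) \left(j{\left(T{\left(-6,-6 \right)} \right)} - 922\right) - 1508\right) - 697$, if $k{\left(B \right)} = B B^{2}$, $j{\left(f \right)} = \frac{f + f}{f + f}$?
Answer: $-35893575$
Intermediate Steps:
$T{\left(y,D \right)} = - \frac{1}{3}$
$j{\left(f \right)} = 1$ ($j{\left(f \right)} = \frac{2 f}{2 f} = 2 f \frac{1}{2 f} = 1$)
$k{\left(B \right)} = B^{3}$
$\left(\left(-334 + k{\left(34 \right)}\right) \left(j{\left(T{\left(-6,-6 \right)} \right)} - 922\right) - 1508\right) - 697 = \left(\left(-334 + 34^{3}\right) \left(1 - 922\right) - 1508\right) - 697 = \left(\left(-334 + 39304\right) \left(-921\right) - 1508\right) - 697 = \left(38970 \left(-921\right) - 1508\right) - 697 = \left(-35891370 - 1508\right) - 697 = -35892878 - 697 = -35893575$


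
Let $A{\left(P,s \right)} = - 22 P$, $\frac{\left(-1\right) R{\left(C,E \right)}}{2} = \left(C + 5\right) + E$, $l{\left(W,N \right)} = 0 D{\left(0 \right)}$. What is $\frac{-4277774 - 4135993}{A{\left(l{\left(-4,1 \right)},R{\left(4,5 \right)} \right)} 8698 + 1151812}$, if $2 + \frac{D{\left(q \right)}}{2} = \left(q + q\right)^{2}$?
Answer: $- \frac{8413767}{1151812} \approx -7.3048$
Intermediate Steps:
$D{\left(q \right)} = -4 + 8 q^{2}$ ($D{\left(q \right)} = -4 + 2 \left(q + q\right)^{2} = -4 + 2 \left(2 q\right)^{2} = -4 + 2 \cdot 4 q^{2} = -4 + 8 q^{2}$)
$l{\left(W,N \right)} = 0$ ($l{\left(W,N \right)} = 0 \left(-4 + 8 \cdot 0^{2}\right) = 0 \left(-4 + 8 \cdot 0\right) = 0 \left(-4 + 0\right) = 0 \left(-4\right) = 0$)
$R{\left(C,E \right)} = -10 - 2 C - 2 E$ ($R{\left(C,E \right)} = - 2 \left(\left(C + 5\right) + E\right) = - 2 \left(\left(5 + C\right) + E\right) = - 2 \left(5 + C + E\right) = -10 - 2 C - 2 E$)
$\frac{-4277774 - 4135993}{A{\left(l{\left(-4,1 \right)},R{\left(4,5 \right)} \right)} 8698 + 1151812} = \frac{-4277774 - 4135993}{\left(-22\right) 0 \cdot 8698 + 1151812} = - \frac{8413767}{0 \cdot 8698 + 1151812} = - \frac{8413767}{0 + 1151812} = - \frac{8413767}{1151812}$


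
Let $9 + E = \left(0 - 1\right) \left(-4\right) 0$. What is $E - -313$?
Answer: $304$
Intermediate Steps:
$E = -9$ ($E = -9 + \left(0 - 1\right) \left(-4\right) 0 = -9 + \left(-1\right) \left(-4\right) 0 = -9 + 4 \cdot 0 = -9 + 0 = -9$)
$E - -313 = -9 - -313 = -9 + 313 = 304$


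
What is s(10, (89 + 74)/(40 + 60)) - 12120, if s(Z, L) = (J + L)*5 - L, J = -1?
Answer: -302962/25 ≈ -12118.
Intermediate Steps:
s(Z, L) = -5 + 4*L (s(Z, L) = (-1 + L)*5 - L = (-5 + 5*L) - L = -5 + 4*L)
s(10, (89 + 74)/(40 + 60)) - 12120 = (-5 + 4*((89 + 74)/(40 + 60))) - 12120 = (-5 + 4*(163/100)) - 12120 = (-5 + 163/25) - 12120 = 38/25 - 12120 = -302962/25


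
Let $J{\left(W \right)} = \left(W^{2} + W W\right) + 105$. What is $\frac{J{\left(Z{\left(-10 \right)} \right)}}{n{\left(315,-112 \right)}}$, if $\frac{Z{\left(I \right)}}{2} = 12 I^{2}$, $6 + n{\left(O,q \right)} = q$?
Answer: $- \frac{11520105}{118} \approx -97628.0$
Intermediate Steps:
$n{\left(O,q \right)} = -6 + q$
$Z{\left(I \right)} = 24 I^{2}$ ($Z{\left(I \right)} = 2 \cdot 12 I^{2} = 24 I^{2}$)
$J{\left(W \right)} = 105 + 2 W^{2}$ ($J{\left(W \right)} = \left(W^{2} + W^{2}\right) + 105 = 2 W^{2} + 105 = 105 + 2 W^{2}$)
$\frac{J{\left(Z{\left(-10 \right)} \right)}}{n{\left(315,-112 \right)}} = \frac{105 + 2 \left(24 \left(-10\right)^{2}\right)^{2}}{-6 - 112} = \frac{105 + 2 \left(24 \cdot 100\right)^{2}}{-118} = \left(105 + 2 \cdot 2400^{2}\right) \left(- \frac{1}{118}\right) = \left(105 + 2 \cdot 5760000\right) \left(- \frac{1}{118}\right) = \left(105 + 11520000\right) \left(- \frac{1}{118}\right) = 11520105 \left(- \frac{1}{118}\right) = - \frac{11520105}{118}$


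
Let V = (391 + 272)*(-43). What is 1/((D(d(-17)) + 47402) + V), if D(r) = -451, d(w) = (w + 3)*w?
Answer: 1/18442 ≈ 5.4224e-5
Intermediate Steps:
d(w) = w*(3 + w) (d(w) = (3 + w)*w = w*(3 + w))
V = -28509 (V = 663*(-43) = -28509)
1/((D(d(-17)) + 47402) + V) = 1/((-451 + 47402) - 28509) = 1/(46951 - 28509) = 1/18442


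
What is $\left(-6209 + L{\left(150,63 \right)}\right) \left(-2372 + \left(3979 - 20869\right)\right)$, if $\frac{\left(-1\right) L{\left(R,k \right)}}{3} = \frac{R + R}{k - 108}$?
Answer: $119212518$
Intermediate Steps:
$L{\left(R,k \right)} = - \frac{6 R}{-108 + k}$ ($L{\left(R,k \right)} = - 3 \frac{R + R}{k - 108} = - 3 \frac{2 R}{-108 + k} = - \frac{6 R}{-108 + k}$)
$\left(-6209 + L{\left(150,63 \right)}\right) \left(-2372 + \left(3979 - 20869\right)\right) = \left(-6209 - \frac{900}{-108 + 63}\right) \left(-2372 + \left(3979 - 20869\right)\right) = \left(-6209 - \frac{900}{-45}\right) \left(-2372 + \left(3979 - 20869\right)\right) = \left(-6209 - 900 \left(- \frac{1}{45}\right)\right) \left(-2372 - 16890\right) = \left(-6209 + 20\right) \left(-19262\right) = \left(-6189\right) \left(-19262\right) = 119212518$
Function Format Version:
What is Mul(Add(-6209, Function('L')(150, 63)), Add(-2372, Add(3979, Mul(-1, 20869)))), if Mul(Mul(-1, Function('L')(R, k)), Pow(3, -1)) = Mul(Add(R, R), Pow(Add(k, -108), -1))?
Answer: 119212518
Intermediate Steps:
Function('L')(R, k) = Mul(-6, R, Pow(Add(-108, k), -1)) (Function('L')(R, k) = Mul(-3, Mul(Add(R, R), Pow(Add(k, -108), -1))) = Mul(-3, Mul(Mul(2, R), Pow(Add(-108, k), -1))) = Mul(-3, Mul(2, R, Pow(Add(-108, k), -1))) = Mul(-6, R, Pow(Add(-108, k), -1)))
Mul(Add(-6209, Function('L')(150, 63)), Add(-2372, Add(3979, Mul(-1, 20869)))) = Mul(Add(-6209, Mul(-6, 150, Pow(Add(-108, 63), -1))), Add(-2372, Add(3979, Mul(-1, 20869)))) = Mul(Add(-6209, Mul(-6, 150, Pow(-45, -1))), Add(-2372, Add(3979, -20869))) = Mul(Add(-6209, Mul(-6, 150, Rational(-1, 45))), Add(-2372, -16890)) = Mul(Add(-6209, 20), -19262) = Mul(-6189, -19262) = 119212518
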